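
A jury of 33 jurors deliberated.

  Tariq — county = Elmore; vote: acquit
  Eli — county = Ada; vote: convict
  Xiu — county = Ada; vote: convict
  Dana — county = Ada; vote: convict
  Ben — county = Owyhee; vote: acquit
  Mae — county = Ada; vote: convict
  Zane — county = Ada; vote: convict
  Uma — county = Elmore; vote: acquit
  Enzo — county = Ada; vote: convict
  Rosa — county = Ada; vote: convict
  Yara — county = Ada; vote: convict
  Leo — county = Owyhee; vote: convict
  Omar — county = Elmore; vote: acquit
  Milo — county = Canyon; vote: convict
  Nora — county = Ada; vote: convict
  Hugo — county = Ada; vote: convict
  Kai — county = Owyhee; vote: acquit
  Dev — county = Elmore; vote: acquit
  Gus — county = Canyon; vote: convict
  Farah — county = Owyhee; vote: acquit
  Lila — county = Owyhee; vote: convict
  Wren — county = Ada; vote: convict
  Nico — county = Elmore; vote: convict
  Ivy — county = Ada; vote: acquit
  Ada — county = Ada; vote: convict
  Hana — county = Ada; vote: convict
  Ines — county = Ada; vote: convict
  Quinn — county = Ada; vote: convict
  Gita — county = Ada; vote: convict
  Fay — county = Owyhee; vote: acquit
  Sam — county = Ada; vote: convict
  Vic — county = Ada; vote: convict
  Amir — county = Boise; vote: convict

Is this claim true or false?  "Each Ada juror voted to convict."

The determiner here denotes the relation: A ⊆ B, i.e. every element of A is in B (|A ∖ B| = 0).
|A| = 19, |A ∩ B| = 18, |A ∖ B| = 1.
So the statement is false.

False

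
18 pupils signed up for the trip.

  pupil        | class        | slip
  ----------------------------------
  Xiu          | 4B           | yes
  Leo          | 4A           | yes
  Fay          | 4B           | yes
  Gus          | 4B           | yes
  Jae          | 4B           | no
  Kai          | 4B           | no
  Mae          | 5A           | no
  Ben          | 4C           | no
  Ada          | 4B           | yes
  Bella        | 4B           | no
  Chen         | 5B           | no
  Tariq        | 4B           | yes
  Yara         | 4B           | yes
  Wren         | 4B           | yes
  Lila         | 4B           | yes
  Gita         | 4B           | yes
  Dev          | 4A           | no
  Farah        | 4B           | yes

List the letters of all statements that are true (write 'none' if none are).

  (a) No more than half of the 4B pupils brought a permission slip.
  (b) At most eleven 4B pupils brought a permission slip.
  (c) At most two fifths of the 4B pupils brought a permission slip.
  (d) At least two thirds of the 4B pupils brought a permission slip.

(b), (d)

|A| = 13, |A ∩ B| = 10, |A ∖ B| = 3.
(a) |A ∩ B| ≤ |A ∖ B|: fails.
(b) |A ∩ B| ≤ 11: holds.
(c) |A ∩ B| / |A| ≤ 2/5: fails.
(d) |A ∩ B| / |A| ≥ 2/3: holds.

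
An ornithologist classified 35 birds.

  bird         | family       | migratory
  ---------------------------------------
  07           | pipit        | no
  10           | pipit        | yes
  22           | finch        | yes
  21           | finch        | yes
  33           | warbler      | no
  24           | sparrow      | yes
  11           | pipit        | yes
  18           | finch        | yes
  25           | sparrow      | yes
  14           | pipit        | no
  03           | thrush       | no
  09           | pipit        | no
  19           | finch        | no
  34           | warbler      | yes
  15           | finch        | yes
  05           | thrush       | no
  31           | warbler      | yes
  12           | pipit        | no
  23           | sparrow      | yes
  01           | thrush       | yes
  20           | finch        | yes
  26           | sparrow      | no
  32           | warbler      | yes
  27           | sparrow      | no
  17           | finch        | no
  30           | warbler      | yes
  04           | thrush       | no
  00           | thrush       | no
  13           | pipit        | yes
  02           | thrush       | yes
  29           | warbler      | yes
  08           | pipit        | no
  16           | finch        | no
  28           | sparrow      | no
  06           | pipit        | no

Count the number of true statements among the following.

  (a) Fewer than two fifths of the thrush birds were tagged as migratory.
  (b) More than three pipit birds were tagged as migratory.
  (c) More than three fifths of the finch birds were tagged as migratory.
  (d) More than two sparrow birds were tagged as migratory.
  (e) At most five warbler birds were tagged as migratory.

4

(a) thrush: |A| = 6, |A ∩ B| = 2; needs |A ∩ B| / |A| < 2/5 — true.
(b) pipit: |A| = 9, |A ∩ B| = 3; needs |A ∩ B| > 3 — false.
(c) finch: |A| = 8, |A ∩ B| = 5; needs |A ∩ B| / |A| > 3/5 — true.
(d) sparrow: |A| = 6, |A ∩ B| = 3; needs |A ∩ B| > 2 — true.
(e) warbler: |A| = 6, |A ∩ B| = 5; needs |A ∩ B| ≤ 5 — true.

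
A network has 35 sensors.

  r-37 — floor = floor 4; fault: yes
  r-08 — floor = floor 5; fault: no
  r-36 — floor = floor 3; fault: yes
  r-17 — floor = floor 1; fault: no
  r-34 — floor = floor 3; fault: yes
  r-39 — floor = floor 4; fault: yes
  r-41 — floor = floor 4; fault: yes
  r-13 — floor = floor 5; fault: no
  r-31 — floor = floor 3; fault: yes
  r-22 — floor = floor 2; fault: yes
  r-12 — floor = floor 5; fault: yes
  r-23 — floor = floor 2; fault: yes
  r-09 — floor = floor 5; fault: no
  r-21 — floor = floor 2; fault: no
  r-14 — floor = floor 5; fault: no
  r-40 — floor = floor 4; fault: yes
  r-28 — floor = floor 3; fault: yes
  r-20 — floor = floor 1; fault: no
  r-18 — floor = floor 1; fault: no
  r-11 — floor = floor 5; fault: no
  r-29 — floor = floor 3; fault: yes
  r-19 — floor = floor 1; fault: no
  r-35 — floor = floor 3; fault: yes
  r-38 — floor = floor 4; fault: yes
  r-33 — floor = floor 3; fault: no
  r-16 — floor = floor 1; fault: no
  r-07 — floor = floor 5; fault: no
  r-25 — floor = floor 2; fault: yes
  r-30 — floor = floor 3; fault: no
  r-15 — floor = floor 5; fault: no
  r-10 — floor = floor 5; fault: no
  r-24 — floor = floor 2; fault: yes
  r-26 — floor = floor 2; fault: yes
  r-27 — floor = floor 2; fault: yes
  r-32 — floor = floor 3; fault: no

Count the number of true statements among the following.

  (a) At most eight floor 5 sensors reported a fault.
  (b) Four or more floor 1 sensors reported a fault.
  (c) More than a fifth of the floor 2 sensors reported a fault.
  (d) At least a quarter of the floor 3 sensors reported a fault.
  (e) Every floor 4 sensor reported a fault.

(a) floor 5: |A| = 9, |A ∩ B| = 1; needs |A ∩ B| ≤ 8 — true.
(b) floor 1: |A| = 5, |A ∩ B| = 0; needs |A ∩ B| ≥ 4 — false.
(c) floor 2: |A| = 7, |A ∩ B| = 6; needs |A ∩ B| / |A| > 1/5 — true.
(d) floor 3: |A| = 9, |A ∩ B| = 6; needs |A ∩ B| / |A| ≥ 1/4 — true.
(e) floor 4: |A| = 5, |A ∩ B| = 5; needs A ⊆ B, i.e. every element of A is in B (|A ∖ B| = 0) — true.

4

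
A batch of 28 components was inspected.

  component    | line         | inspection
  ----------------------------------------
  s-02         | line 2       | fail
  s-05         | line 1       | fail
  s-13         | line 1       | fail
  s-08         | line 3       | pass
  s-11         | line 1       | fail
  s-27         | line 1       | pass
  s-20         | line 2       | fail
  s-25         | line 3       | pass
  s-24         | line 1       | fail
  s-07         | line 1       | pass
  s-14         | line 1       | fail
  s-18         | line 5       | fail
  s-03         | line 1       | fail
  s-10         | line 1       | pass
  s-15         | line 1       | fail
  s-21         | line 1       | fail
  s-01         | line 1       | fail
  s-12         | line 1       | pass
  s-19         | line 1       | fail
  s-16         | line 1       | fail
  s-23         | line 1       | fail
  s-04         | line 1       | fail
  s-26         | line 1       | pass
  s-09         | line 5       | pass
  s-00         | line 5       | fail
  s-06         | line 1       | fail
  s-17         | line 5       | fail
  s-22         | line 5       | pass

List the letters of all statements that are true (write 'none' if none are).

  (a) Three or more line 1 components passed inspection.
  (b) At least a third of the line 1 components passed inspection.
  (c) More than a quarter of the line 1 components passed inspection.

(a), (c)

|A| = 19, |A ∩ B| = 5, |A ∖ B| = 14.
(a) |A ∩ B| ≥ 3: holds.
(b) |A ∩ B| / |A| ≥ 1/3: fails.
(c) |A ∩ B| / |A| > 1/4: holds.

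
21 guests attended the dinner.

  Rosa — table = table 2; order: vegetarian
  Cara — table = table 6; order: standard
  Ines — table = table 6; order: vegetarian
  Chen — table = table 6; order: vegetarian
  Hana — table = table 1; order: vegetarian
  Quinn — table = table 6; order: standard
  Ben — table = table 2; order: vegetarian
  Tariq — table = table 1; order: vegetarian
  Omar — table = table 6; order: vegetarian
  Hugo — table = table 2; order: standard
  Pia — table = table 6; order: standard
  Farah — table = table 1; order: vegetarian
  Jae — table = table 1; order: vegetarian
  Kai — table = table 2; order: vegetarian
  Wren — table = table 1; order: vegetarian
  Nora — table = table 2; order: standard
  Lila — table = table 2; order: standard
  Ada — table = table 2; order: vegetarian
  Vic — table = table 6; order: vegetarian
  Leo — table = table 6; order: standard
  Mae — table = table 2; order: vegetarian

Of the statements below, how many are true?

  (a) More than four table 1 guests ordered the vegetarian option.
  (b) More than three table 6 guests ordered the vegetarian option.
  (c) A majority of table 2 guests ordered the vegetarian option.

3

(a) table 1: |A| = 5, |A ∩ B| = 5; needs |A ∩ B| > 4 — true.
(b) table 6: |A| = 8, |A ∩ B| = 4; needs |A ∩ B| > 3 — true.
(c) table 2: |A| = 8, |A ∩ B| = 5; needs |A ∩ B| > |A ∖ B| — true.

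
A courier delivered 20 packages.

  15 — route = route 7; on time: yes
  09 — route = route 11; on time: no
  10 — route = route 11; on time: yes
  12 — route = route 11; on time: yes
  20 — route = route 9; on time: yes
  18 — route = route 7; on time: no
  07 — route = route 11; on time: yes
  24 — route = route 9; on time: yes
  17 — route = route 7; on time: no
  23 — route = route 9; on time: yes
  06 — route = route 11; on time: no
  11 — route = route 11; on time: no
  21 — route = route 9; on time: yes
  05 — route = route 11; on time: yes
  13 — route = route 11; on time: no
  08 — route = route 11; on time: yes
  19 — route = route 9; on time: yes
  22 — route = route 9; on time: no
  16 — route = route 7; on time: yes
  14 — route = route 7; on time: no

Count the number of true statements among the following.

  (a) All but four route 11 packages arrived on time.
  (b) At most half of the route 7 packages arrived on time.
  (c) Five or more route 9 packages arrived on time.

(a) route 11: |A| = 9, |A ∩ B| = 5; needs |A ∖ B| = 4 — true.
(b) route 7: |A| = 5, |A ∩ B| = 2; needs |A ∩ B| ≤ |A ∖ B| — true.
(c) route 9: |A| = 6, |A ∩ B| = 5; needs |A ∩ B| ≥ 5 — true.

3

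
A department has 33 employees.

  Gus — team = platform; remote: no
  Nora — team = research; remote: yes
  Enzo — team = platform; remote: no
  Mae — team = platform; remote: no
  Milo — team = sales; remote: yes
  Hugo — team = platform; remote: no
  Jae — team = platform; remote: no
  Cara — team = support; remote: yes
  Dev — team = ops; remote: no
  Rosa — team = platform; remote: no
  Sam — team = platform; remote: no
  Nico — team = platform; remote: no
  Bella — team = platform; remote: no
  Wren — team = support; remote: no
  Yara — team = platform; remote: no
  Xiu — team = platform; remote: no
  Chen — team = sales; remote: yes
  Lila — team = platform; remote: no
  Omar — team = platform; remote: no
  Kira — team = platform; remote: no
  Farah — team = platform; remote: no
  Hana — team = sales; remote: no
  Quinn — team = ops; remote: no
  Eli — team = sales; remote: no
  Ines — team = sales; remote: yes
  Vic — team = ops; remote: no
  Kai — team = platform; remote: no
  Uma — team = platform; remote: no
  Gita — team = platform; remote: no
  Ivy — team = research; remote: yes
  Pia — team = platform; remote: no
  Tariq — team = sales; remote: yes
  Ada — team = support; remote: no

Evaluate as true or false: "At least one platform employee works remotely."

'At least one platform employee works remotely' holds iff A ∩ B ≠ ∅ (|A ∩ B| ≥ 1).
|A| = 19, |A ∩ B| = 0, |A ∖ B| = 19.
So the statement is false.

False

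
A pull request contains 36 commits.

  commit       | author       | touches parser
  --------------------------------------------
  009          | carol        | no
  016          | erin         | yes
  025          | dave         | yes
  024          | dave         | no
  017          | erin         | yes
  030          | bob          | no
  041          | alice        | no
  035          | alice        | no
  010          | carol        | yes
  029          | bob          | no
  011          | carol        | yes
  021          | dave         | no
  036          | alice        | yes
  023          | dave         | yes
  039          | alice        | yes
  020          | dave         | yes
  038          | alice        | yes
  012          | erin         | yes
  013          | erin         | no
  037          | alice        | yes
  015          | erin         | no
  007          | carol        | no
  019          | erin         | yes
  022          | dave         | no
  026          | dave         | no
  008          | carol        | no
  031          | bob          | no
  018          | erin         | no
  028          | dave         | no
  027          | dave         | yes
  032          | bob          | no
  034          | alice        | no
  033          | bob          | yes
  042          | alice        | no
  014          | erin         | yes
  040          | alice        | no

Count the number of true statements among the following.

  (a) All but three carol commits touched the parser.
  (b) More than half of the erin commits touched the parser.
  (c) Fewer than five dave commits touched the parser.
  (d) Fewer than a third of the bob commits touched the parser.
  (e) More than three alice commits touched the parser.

5

(a) carol: |A| = 5, |A ∩ B| = 2; needs |A ∖ B| = 3 — true.
(b) erin: |A| = 8, |A ∩ B| = 5; needs |A ∩ B| > |A ∖ B| — true.
(c) dave: |A| = 9, |A ∩ B| = 4; needs |A ∩ B| < 5 — true.
(d) bob: |A| = 5, |A ∩ B| = 1; needs |A ∩ B| / |A| < 1/3 — true.
(e) alice: |A| = 9, |A ∩ B| = 4; needs |A ∩ B| > 3 — true.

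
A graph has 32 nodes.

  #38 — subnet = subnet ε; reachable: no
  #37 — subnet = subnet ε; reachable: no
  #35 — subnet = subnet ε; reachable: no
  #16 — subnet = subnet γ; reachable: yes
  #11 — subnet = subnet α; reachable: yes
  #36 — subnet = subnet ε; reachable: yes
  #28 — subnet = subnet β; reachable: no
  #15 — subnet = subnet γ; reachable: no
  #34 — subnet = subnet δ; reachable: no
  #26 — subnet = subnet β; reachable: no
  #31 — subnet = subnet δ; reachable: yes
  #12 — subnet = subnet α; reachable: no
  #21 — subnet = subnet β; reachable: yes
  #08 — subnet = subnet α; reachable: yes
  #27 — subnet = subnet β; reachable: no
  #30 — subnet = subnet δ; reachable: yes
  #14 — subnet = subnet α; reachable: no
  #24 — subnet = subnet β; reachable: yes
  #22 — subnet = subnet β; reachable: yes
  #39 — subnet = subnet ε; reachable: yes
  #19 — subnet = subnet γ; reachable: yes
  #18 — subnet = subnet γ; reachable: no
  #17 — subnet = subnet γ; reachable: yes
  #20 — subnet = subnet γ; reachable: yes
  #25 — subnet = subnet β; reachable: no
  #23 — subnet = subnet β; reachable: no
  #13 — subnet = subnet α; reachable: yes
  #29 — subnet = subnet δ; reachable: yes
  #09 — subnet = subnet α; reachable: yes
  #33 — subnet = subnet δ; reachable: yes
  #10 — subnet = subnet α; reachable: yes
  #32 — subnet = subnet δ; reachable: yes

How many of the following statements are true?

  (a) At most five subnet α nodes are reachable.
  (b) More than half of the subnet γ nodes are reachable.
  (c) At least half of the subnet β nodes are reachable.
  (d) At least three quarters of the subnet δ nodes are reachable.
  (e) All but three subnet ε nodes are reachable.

4

(a) subnet α: |A| = 7, |A ∩ B| = 5; needs |A ∩ B| ≤ 5 — true.
(b) subnet γ: |A| = 6, |A ∩ B| = 4; needs |A ∩ B| > |A ∖ B| — true.
(c) subnet β: |A| = 8, |A ∩ B| = 3; needs |A ∩ B| ≥ |A ∖ B| — false.
(d) subnet δ: |A| = 6, |A ∩ B| = 5; needs |A ∩ B| / |A| ≥ 3/4 — true.
(e) subnet ε: |A| = 5, |A ∩ B| = 2; needs |A ∖ B| = 3 — true.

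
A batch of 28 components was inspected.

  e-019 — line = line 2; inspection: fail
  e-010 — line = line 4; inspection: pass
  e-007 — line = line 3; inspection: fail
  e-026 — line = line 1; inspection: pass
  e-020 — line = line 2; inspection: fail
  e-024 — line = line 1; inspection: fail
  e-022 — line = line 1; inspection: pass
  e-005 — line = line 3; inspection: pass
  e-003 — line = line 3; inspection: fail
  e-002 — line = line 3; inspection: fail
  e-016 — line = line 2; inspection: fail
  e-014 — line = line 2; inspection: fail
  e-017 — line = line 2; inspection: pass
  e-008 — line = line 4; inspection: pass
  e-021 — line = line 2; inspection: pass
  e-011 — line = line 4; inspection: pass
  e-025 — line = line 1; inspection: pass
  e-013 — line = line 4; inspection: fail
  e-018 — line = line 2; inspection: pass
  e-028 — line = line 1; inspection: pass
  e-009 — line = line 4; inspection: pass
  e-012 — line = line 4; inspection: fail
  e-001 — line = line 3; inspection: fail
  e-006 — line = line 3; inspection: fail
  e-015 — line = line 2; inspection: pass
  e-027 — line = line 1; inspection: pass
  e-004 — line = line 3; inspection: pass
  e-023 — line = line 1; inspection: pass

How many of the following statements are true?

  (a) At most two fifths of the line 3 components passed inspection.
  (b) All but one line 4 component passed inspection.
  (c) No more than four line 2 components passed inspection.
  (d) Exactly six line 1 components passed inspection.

3

(a) line 3: |A| = 7, |A ∩ B| = 2; needs |A ∩ B| / |A| ≤ 2/5 — true.
(b) line 4: |A| = 6, |A ∩ B| = 4; needs |A ∖ B| = 1 — false.
(c) line 2: |A| = 8, |A ∩ B| = 4; needs |A ∩ B| ≤ 4 — true.
(d) line 1: |A| = 7, |A ∩ B| = 6; needs |A ∩ B| = 6 — true.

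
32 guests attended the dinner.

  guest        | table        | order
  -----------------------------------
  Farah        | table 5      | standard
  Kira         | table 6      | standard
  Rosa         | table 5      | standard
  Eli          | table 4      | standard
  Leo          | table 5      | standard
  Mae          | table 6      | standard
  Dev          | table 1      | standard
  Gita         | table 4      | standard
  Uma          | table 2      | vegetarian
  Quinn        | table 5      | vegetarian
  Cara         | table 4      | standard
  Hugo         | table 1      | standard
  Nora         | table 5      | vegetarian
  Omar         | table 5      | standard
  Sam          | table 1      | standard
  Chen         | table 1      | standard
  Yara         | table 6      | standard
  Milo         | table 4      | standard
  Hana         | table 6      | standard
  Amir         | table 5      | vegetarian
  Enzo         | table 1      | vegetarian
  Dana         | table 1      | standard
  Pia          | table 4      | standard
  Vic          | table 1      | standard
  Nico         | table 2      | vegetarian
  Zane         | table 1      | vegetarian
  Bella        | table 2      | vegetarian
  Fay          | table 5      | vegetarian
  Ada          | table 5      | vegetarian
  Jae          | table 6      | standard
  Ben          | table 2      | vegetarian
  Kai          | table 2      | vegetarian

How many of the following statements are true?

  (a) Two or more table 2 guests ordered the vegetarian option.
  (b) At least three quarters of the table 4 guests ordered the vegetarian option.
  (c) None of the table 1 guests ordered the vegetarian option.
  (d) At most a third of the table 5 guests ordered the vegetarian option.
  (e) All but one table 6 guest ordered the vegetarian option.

1

(a) table 2: |A| = 5, |A ∩ B| = 5; needs |A ∩ B| ≥ 2 — true.
(b) table 4: |A| = 5, |A ∩ B| = 0; needs |A ∩ B| / |A| ≥ 3/4 — false.
(c) table 1: |A| = 8, |A ∩ B| = 2; needs A ∩ B = ∅ (|A ∩ B| = 0) — false.
(d) table 5: |A| = 9, |A ∩ B| = 5; needs |A ∩ B| / |A| ≤ 1/3 — false.
(e) table 6: |A| = 5, |A ∩ B| = 0; needs |A ∖ B| = 1 — false.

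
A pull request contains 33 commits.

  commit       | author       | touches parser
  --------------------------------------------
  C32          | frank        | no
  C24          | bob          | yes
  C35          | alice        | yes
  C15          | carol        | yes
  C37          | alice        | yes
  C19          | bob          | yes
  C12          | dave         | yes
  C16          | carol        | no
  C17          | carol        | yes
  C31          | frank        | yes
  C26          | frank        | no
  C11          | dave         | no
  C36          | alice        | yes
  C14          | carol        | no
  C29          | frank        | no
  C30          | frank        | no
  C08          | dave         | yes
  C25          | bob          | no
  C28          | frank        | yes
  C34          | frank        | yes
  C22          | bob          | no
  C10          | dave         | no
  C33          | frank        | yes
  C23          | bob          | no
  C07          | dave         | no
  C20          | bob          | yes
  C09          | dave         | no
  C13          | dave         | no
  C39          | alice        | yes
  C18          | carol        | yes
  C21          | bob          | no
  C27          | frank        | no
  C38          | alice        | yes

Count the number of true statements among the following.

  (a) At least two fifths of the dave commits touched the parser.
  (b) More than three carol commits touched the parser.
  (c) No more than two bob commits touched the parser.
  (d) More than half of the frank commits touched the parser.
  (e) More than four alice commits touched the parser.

(a) dave: |A| = 7, |A ∩ B| = 2; needs |A ∩ B| / |A| ≥ 2/5 — false.
(b) carol: |A| = 5, |A ∩ B| = 3; needs |A ∩ B| > 3 — false.
(c) bob: |A| = 7, |A ∩ B| = 3; needs |A ∩ B| ≤ 2 — false.
(d) frank: |A| = 9, |A ∩ B| = 4; needs |A ∩ B| > |A ∖ B| — false.
(e) alice: |A| = 5, |A ∩ B| = 5; needs |A ∩ B| > 4 — true.

1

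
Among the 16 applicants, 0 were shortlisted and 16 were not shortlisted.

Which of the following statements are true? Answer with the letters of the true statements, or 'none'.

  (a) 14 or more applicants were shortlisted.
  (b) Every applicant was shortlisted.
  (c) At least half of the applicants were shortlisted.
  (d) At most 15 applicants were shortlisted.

(d)

|A| = 16, |A ∩ B| = 0, |A ∖ B| = 16.
(a) |A ∩ B| ≥ 14: fails.
(b) A ⊆ B, i.e. every element of A is in B (|A ∖ B| = 0): fails.
(c) |A ∩ B| ≥ |A ∖ B|: fails.
(d) |A ∩ B| ≤ 15: holds.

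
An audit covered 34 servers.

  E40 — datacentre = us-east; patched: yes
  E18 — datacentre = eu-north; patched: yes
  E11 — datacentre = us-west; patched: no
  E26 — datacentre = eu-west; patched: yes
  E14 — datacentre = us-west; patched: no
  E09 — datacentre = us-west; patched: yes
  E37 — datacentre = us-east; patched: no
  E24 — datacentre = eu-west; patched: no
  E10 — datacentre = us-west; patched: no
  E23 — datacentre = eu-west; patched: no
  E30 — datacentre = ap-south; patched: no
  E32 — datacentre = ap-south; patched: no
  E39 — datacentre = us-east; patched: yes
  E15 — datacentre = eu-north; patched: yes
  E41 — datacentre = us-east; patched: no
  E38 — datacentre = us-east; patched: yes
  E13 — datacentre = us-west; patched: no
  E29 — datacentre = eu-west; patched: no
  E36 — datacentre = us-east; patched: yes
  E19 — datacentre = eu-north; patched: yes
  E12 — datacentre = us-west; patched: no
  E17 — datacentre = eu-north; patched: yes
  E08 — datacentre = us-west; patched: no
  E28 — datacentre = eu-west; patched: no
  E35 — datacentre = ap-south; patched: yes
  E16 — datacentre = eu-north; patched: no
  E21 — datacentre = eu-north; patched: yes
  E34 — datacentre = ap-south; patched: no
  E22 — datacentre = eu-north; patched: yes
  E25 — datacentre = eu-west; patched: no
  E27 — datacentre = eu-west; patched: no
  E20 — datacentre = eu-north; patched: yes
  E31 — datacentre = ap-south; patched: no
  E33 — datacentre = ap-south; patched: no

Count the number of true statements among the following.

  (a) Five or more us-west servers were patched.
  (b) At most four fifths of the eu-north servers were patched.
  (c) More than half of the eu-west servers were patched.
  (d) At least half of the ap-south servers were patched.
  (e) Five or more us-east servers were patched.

0

(a) us-west: |A| = 7, |A ∩ B| = 1; needs |A ∩ B| ≥ 5 — false.
(b) eu-north: |A| = 8, |A ∩ B| = 7; needs |A ∩ B| / |A| ≤ 4/5 — false.
(c) eu-west: |A| = 7, |A ∩ B| = 1; needs |A ∩ B| > |A ∖ B| — false.
(d) ap-south: |A| = 6, |A ∩ B| = 1; needs |A ∩ B| ≥ |A ∖ B| — false.
(e) us-east: |A| = 6, |A ∩ B| = 4; needs |A ∩ B| ≥ 5 — false.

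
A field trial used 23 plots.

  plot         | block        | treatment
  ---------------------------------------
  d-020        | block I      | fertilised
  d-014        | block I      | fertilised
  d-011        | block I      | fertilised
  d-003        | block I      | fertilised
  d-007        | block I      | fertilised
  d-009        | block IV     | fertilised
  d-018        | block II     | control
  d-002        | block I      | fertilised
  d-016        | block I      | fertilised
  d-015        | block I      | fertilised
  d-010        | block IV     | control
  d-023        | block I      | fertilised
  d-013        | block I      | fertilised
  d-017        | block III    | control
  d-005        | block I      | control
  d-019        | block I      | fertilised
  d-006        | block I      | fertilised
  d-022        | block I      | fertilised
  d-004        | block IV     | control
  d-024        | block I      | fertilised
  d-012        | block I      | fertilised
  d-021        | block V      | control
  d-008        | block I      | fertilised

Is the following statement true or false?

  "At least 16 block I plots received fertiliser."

'At least 16 block I plots received fertiliser' holds iff |A ∩ B| ≥ 16.
|A| = 17, |A ∩ B| = 16, |A ∖ B| = 1.
|A ∩ B| = 16, so the statement is true.

True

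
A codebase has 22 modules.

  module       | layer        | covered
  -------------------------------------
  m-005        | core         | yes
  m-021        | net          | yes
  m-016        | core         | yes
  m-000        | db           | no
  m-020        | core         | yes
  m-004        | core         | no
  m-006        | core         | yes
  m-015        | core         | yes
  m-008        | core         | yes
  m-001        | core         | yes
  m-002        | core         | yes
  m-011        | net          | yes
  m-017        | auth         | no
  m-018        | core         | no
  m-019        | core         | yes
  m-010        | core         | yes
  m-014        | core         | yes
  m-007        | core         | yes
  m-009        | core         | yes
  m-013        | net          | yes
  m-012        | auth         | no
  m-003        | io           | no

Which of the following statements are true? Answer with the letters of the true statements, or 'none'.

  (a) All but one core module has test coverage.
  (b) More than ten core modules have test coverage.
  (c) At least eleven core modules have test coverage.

|A| = 15, |A ∩ B| = 13, |A ∖ B| = 2.
(a) |A ∖ B| = 1: fails.
(b) |A ∩ B| > 10: holds.
(c) |A ∩ B| ≥ 11: holds.

(b), (c)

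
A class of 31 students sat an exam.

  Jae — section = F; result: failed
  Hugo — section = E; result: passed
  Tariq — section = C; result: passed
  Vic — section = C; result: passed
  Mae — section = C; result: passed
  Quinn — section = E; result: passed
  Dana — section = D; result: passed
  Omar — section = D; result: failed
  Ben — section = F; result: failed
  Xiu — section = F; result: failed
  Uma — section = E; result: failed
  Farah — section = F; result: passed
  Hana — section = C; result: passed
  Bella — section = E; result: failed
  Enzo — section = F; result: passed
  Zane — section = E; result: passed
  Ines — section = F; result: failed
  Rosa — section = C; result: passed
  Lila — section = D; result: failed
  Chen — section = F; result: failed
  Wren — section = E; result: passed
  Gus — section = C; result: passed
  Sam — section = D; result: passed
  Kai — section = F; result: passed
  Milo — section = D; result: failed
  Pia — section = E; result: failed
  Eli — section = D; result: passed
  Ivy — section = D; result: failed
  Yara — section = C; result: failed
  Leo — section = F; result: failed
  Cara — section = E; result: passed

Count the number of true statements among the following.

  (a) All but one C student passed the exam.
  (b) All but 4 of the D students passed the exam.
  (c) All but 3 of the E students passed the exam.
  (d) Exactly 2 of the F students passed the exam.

3

(a) C: |A| = 7, |A ∩ B| = 6; needs |A ∖ B| = 1 — true.
(b) D: |A| = 7, |A ∩ B| = 3; needs |A ∖ B| = 4 — true.
(c) E: |A| = 8, |A ∩ B| = 5; needs |A ∖ B| = 3 — true.
(d) F: |A| = 9, |A ∩ B| = 3; needs |A ∩ B| = 2 — false.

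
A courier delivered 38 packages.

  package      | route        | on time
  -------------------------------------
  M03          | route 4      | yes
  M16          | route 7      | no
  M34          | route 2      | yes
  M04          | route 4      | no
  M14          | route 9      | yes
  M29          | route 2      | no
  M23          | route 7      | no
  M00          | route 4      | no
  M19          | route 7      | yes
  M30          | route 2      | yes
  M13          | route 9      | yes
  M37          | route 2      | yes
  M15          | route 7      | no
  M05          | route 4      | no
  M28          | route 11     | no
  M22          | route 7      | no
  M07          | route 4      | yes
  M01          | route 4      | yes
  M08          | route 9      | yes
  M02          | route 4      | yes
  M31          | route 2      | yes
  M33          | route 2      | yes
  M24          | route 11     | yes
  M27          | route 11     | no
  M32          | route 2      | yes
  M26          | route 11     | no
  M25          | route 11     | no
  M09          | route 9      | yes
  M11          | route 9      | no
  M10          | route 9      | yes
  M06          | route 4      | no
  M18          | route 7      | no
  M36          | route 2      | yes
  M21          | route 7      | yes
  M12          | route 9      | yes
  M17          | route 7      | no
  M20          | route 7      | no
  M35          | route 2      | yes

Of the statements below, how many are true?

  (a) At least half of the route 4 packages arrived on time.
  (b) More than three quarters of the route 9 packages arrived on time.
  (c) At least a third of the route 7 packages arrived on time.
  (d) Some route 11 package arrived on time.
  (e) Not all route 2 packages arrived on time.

4

(a) route 4: |A| = 8, |A ∩ B| = 4; needs |A ∩ B| ≥ |A ∖ B| — true.
(b) route 9: |A| = 7, |A ∩ B| = 6; needs |A ∩ B| / |A| > 3/4 — true.
(c) route 7: |A| = 9, |A ∩ B| = 2; needs |A ∩ B| / |A| ≥ 1/3 — false.
(d) route 11: |A| = 5, |A ∩ B| = 1; needs A ∩ B ≠ ∅ (|A ∩ B| ≥ 1) — true.
(e) route 2: |A| = 9, |A ∩ B| = 8; needs A ⊄ B (|A ∖ B| ≥ 1) — true.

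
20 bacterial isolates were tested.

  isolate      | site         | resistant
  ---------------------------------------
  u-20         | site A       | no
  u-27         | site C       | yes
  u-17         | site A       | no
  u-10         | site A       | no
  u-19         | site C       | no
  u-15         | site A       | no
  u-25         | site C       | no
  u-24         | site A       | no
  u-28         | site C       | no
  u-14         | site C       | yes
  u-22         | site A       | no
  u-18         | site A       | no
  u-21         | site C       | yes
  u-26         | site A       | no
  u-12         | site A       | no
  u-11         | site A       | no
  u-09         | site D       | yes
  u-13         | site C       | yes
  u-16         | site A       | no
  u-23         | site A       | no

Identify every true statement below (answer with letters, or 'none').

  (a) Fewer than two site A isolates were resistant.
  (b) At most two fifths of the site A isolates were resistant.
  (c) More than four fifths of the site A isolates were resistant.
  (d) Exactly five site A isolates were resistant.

|A| = 12, |A ∩ B| = 0, |A ∖ B| = 12.
(a) |A ∩ B| < 2: holds.
(b) |A ∩ B| / |A| ≤ 2/5: holds.
(c) |A ∩ B| / |A| > 4/5: fails.
(d) |A ∩ B| = 5: fails.

(a), (b)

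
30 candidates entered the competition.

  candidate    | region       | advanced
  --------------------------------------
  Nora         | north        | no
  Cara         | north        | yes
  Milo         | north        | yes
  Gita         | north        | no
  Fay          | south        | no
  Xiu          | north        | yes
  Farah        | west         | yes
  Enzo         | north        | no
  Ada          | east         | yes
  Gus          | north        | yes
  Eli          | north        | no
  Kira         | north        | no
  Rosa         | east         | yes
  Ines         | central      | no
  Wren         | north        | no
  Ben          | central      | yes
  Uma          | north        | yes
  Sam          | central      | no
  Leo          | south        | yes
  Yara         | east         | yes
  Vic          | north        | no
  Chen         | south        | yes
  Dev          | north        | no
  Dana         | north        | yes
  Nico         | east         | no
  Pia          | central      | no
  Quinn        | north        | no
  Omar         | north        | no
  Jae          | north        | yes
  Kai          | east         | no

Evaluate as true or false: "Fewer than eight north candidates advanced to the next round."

True

The determiner here denotes the relation: |A ∩ B| < 8.
|A| = 17, |A ∩ B| = 7, |A ∖ B| = 10.
|A ∩ B| = 7, so the statement is true.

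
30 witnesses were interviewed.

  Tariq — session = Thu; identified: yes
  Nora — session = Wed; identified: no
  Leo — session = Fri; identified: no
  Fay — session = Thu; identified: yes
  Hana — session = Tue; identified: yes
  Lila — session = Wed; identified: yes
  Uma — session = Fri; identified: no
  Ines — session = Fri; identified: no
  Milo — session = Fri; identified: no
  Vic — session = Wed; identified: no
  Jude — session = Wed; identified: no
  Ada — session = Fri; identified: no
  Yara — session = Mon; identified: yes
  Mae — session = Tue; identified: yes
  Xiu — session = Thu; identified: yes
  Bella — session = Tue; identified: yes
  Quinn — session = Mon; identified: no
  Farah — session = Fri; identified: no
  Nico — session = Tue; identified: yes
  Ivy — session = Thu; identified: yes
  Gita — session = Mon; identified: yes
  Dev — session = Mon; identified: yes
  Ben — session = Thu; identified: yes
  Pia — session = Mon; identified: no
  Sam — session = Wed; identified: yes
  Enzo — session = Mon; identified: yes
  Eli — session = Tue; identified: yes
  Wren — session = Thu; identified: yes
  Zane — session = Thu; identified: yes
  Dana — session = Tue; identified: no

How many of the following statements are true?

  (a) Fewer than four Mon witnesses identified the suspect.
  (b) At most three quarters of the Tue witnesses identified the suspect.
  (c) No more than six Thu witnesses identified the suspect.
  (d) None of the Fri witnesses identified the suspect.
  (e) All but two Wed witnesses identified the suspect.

1

(a) Mon: |A| = 6, |A ∩ B| = 4; needs |A ∩ B| < 4 — false.
(b) Tue: |A| = 6, |A ∩ B| = 5; needs |A ∩ B| / |A| ≤ 3/4 — false.
(c) Thu: |A| = 7, |A ∩ B| = 7; needs |A ∩ B| ≤ 6 — false.
(d) Fri: |A| = 6, |A ∩ B| = 0; needs A ∩ B = ∅ (|A ∩ B| = 0) — true.
(e) Wed: |A| = 5, |A ∩ B| = 2; needs |A ∖ B| = 2 — false.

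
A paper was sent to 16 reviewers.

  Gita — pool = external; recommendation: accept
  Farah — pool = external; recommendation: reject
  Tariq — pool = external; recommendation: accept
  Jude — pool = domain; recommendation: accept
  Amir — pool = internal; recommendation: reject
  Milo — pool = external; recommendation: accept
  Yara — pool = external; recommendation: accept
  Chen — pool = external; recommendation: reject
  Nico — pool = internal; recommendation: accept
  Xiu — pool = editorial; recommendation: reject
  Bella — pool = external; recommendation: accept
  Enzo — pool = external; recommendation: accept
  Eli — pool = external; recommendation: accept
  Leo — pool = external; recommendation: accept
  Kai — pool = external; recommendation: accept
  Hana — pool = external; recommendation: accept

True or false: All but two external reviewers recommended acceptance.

The determiner here denotes the relation: |A ∖ B| = 2.
A (the restrictor) = {Gita, Farah, Tariq, Milo, Yara, Chen, Bella, Enzo, Eli, Leo, Kai, Hana}, |A| = 12.
A ∖ B = {Farah, Chen}, so |A ∖ B| = 2.
|A ∖ B| = 2, so the statement is true.

True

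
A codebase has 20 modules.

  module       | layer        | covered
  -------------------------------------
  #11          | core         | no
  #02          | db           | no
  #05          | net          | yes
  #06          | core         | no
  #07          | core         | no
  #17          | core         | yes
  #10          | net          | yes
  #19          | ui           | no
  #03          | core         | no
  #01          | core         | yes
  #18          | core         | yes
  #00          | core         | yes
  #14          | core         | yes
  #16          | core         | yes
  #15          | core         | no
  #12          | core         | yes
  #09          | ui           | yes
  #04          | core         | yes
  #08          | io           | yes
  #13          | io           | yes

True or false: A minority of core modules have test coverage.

False

The determiner here denotes the relation: |A ∩ B| < |A ∖ B|.
A (the restrictor) = {#11, #06, #07, #17, #03, #01, #18, #00, #14, #16, #15, #12, #04}, |A| = 13.
A ∩ B = {#17, #01, #18, #00, #14, #16, #12, #04}, so |A ∩ B| = 8.
A ∖ B = {#11, #06, #07, #03, #15}, so |A ∖ B| = 5.
8 > 5, so the statement is false.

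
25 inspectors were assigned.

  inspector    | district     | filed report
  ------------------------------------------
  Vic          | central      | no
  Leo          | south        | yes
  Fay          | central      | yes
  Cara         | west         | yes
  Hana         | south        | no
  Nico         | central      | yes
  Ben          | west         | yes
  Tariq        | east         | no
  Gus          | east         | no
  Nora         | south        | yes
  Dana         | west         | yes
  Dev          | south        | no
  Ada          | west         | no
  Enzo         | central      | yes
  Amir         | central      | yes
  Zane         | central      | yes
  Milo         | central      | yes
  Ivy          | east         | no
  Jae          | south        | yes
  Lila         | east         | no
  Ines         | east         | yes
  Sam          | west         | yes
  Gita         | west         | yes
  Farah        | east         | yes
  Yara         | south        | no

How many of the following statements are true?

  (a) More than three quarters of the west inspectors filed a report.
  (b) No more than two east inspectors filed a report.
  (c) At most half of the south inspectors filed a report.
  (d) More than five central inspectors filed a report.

4

(a) west: |A| = 6, |A ∩ B| = 5; needs |A ∩ B| / |A| > 3/4 — true.
(b) east: |A| = 6, |A ∩ B| = 2; needs |A ∩ B| ≤ 2 — true.
(c) south: |A| = 6, |A ∩ B| = 3; needs |A ∩ B| ≤ |A ∖ B| — true.
(d) central: |A| = 7, |A ∩ B| = 6; needs |A ∩ B| > 5 — true.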